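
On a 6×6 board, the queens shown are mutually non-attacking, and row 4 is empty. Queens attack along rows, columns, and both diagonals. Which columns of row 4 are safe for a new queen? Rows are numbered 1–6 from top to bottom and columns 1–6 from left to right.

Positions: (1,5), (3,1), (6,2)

columns 3, 6

(1,5) attacks row 4 at column 5 and diagonals 2.
(3,1) attacks row 4 at column 1 and diagonals 2.
(6,2) attacks row 4 at column 2 and diagonals 4.
Attacked columns: {1, 2, 4, 5}. Safe: {3, 6}.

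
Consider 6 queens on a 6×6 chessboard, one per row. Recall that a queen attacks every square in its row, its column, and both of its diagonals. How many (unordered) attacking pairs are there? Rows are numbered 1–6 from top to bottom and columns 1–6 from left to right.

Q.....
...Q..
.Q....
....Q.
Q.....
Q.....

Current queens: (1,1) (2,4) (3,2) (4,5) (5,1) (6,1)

4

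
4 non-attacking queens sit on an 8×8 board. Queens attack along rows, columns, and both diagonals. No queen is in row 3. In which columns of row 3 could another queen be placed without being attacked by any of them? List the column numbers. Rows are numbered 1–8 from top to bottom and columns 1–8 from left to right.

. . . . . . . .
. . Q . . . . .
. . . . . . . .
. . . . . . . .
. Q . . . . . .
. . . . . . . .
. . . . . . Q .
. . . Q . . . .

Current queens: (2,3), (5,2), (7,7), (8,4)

columns 1, 5, 6, 8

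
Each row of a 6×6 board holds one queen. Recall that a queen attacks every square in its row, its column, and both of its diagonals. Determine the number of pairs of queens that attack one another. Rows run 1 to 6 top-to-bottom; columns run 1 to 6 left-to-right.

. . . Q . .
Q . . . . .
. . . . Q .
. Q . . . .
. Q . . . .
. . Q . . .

Same column: (4,2)–(5,2) (column 2).
Same diagonal: (5,2)–(6,3) (|5−6| = |2−3| = 1).
Total attacking pairs: 2.

2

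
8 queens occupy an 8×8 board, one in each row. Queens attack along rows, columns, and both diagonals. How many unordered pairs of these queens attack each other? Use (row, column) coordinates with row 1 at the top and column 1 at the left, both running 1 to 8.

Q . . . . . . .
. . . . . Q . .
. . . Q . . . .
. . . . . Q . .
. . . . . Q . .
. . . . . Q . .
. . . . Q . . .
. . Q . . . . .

10

Same column: (2,6)–(4,6) (column 6); (2,6)–(5,6) (column 6); (2,6)–(6,6) (column 6); (4,6)–(5,6) (column 6); (4,6)–(6,6) (column 6); (5,6)–(6,6) (column 6).
Same diagonal: (1,1)–(6,6) (|1−6| = |1−6| = 5); (3,4)–(5,6) (|3−5| = |4−6| = 2); (5,6)–(8,3) (|5−8| = |6−3| = 3); (6,6)–(7,5) (|6−7| = |6−5| = 1).
Total attacking pairs: 10.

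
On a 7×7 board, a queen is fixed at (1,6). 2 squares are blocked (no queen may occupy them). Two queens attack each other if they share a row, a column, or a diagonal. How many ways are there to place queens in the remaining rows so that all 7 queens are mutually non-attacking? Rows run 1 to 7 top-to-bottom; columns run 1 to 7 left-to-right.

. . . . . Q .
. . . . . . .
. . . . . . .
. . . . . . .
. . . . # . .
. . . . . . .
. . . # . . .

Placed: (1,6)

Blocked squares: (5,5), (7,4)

5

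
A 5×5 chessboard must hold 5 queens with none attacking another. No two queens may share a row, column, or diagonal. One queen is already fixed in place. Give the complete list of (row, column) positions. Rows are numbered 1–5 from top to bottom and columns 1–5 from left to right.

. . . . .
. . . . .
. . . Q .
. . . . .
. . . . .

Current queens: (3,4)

Row 1: attacked by (3,4)→{2,4}. Safe: 1, 3, 5. Place at column 5.
Row 2: attacked by (1,5)→{4,5}; (3,4)→{3,4,5}. Safe: 1, 2. Place at column 2.
Row 4: attacked by (1,5)→{2,5}; (2,2)→{2,4}; (3,4)→{3,4,5}. Safe: 1. Place at column 1.
Row 5: attacked by (1,5)→{1,5}; (2,2)→{2,5}; (3,4)→{2,4}; (4,1)→{1,2}. Safe: 3. Place at column 3.
Columns [5, 2, 4, 1, 3], r−c [-4, 0, -1, 3, 2], r+c [6, 4, 7, 5, 8] are all distinct, so no two queens attack.

(1,5) (2,2) (3,4) (4,1) (5,3)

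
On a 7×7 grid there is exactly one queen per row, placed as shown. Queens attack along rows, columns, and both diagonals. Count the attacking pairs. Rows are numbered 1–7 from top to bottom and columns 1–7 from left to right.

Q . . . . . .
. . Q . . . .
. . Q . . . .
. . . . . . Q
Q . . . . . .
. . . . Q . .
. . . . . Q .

6

Same column: (1,1)–(5,1) (column 1); (2,3)–(3,3) (column 3).
Same diagonal: (1,1)–(3,3) (|1−3| = |1−3| = 2); (3,3)–(5,1) (|3−5| = |3−1| = 2); (4,7)–(6,5) (|4−6| = |7−5| = 2); (6,5)–(7,6) (|6−7| = |5−6| = 1).
Total attacking pairs: 6.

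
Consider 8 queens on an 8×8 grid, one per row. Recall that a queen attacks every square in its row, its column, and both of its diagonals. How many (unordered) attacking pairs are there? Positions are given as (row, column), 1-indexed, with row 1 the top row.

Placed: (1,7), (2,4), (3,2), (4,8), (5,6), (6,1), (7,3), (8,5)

All columns are distinct and no two queens satisfy |Δrow| = |Δcol|, so no pair attacks.

0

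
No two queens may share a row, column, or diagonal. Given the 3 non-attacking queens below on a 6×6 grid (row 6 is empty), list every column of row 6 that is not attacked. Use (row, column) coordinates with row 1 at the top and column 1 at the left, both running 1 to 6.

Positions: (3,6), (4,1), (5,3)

(3,6) attacks row 6 at column 6 and diagonals 3.
(4,1) attacks row 6 at column 1 and diagonals 3.
(5,3) attacks row 6 at column 3 and diagonals 2, 4.
Attacked columns: {1, 2, 3, 4, 6}. Safe: {5}.

columns 5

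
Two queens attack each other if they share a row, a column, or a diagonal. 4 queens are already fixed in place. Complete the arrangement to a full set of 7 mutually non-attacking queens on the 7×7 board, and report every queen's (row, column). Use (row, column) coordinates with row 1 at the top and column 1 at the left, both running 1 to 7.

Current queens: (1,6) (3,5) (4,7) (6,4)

Row 2: attacked by (1,6)→{5,6,7}; (3,5)→{4,5,6}; (4,7)→{5,7}; (6,4)→{4}. Safe: 1, 2, 3. Place at column 3.
Row 5: attacked by (1,6)→{2,6}; (2,3)→{3,6}; (3,5)→{3,5,7}; (4,7)→{6,7}; (6,4)→{3,4,5}. Safe: 1. Place at column 1.
Row 7: attacked by (1,6)→{6}; (2,3)→{3}; (3,5)→{1,5}; (4,7)→{4,7}; (5,1)→{1,3}; (6,4)→{3,4,5}. Safe: 2. Place at column 2.
Columns [6, 3, 5, 7, 1, 4, 2], r−c [-5, -1, -2, -3, 4, 2, 5], r+c [7, 5, 8, 11, 6, 10, 9] are all distinct, so no two queens attack.

(1,6) (2,3) (3,5) (4,7) (5,1) (6,4) (7,2)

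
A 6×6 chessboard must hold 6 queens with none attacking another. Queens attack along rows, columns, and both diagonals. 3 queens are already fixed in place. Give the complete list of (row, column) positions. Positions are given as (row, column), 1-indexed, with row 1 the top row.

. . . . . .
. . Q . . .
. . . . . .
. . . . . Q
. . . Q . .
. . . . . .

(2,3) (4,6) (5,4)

(1,5) (2,3) (3,1) (4,6) (5,4) (6,2)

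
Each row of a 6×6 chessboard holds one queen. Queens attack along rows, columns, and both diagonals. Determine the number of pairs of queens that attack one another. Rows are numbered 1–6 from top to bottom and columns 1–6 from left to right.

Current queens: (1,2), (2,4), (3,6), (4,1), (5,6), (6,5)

Same column: (3,6)–(5,6) (column 6).
Same diagonal: (1,2)–(5,6) (|1−5| = |2−6| = 4); (5,6)–(6,5) (|5−6| = |6−5| = 1).
Total attacking pairs: 3.

3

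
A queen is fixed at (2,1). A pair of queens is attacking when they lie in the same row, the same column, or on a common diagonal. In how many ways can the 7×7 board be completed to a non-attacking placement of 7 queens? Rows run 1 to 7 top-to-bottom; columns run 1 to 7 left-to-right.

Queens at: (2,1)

Branch on row 1: col 3 → 2; col 4 → 2; col 5 → 2; col 6 → 1; col 7 → 0.
Sum: 2 + 2 + 2 + 1 + 0 = 7.

7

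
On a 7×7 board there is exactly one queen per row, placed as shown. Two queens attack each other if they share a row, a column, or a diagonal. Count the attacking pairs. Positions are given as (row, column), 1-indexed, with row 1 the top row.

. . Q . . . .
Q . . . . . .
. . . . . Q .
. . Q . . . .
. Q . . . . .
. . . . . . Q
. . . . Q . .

Same column: (1,3)–(4,3) (column 3).
Same diagonal: (2,1)–(4,3) (|2−4| = |1−3| = 2); (4,3)–(5,2) (|4−5| = |3−2| = 1).
Total attacking pairs: 3.

3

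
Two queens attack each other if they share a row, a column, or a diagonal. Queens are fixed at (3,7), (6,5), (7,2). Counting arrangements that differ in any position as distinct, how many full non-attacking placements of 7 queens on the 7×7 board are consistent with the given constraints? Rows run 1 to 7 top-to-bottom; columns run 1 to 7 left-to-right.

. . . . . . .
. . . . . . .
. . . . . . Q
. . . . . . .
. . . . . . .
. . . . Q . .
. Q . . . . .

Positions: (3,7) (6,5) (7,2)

2

Branch on row 1: col 1 → 0; col 3 → 0; col 4 → 0; col 6 → 2.
Sum: 0 + 0 + 0 + 2 = 2.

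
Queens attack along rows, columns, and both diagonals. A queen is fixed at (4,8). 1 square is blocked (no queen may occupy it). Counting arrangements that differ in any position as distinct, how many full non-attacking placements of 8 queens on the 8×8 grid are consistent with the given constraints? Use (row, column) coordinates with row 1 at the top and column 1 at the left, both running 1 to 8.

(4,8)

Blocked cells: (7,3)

Branch on row 1: col 1 → 1; col 2 → 2; col 3 → 4; col 4 → 3; col 6 → 4; col 7 → 1.
Sum: 1 + 2 + 4 + 3 + 4 + 1 = 15.

15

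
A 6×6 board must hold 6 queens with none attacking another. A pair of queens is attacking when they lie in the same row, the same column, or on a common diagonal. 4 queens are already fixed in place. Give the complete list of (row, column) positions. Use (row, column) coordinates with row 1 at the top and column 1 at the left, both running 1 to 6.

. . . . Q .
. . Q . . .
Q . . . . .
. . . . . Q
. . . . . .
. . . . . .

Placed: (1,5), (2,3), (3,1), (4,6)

(1,5) (2,3) (3,1) (4,6) (5,4) (6,2)

Row 5: attacked by (1,5)→{1,5}; (2,3)→{3,6}; (3,1)→{1,3}; (4,6)→{5,6}. Safe: 2, 4. Place at column 4.
Row 6: attacked by (1,5)→{5}; (2,3)→{3}; (3,1)→{1,4}; (4,6)→{4,6}; (5,4)→{3,4,5}. Safe: 2. Place at column 2.
Columns [5, 3, 1, 6, 4, 2], r−c [-4, -1, 2, -2, 1, 4], r+c [6, 5, 4, 10, 9, 8] are all distinct, so no two queens attack.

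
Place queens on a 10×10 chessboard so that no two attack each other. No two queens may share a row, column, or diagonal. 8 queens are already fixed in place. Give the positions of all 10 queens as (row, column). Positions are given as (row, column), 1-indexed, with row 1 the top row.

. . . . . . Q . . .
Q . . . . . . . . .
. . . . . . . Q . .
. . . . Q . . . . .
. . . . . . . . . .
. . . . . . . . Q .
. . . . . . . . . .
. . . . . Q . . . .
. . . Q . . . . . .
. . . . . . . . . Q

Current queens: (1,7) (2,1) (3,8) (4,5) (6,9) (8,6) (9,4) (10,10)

Row 5: attacked by (1,7)→{3,7}; (2,1)→{1,4}; (3,8)→{6,8,10}; (4,5)→{4,5,6}; (6,9)→{8,9,10}; (8,6)→{3,6,9}; (9,4)→{4,8}; (10,10)→{5,10}. Safe: 2. Place at column 2.
Row 7: attacked by (1,7)→{1,7}; (2,1)→{1,6}; (3,8)→{4,8}; (4,5)→{2,5,8}; (5,2)→{2,4}; (6,9)→{8,9,10}; (8,6)→{5,6,7}; (9,4)→{2,4,6}; (10,10)→{7,10}. Safe: 3. Place at column 3.
Columns [7, 1, 8, 5, 2, 9, 3, 6, 4, 10], r−c [-6, 1, -5, -1, 3, -3, 4, 2, 5, 0], r+c [8, 3, 11, 9, 7, 15, 10, 14, 13, 20] are all distinct, so no two queens attack.

(1,7) (2,1) (3,8) (4,5) (5,2) (6,9) (7,3) (8,6) (9,4) (10,10)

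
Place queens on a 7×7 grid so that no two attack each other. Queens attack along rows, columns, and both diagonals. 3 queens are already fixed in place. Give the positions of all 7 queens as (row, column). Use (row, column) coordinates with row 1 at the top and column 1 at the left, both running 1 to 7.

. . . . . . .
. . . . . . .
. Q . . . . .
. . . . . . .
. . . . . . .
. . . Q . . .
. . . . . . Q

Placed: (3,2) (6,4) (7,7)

(1,3) (2,6) (3,2) (4,5) (5,1) (6,4) (7,7)

Row 1: attacked by (3,2)→{2,4}; (6,4)→{4}; (7,7)→{1,7}. Safe: 3, 5, 6. Place at column 3.
Row 2: attacked by (1,3)→{2,3,4}; (3,2)→{1,2,3}; (6,4)→{4}; (7,7)→{2,7}. Safe: 5, 6. Place at column 6.
Row 4: attacked by (1,3)→{3,6}; (2,6)→{4,6}; (3,2)→{1,2,3}; (6,4)→{2,4,6}; (7,7)→{4,7}. Safe: 5. Place at column 5.
Row 5: attacked by (1,3)→{3,7}; (2,6)→{3,6}; (3,2)→{2,4}; (4,5)→{4,5,6}; (6,4)→{3,4,5}; (7,7)→{5,7}. Safe: 1. Place at column 1.
Columns [3, 6, 2, 5, 1, 4, 7], r−c [-2, -4, 1, -1, 4, 2, 0], r+c [4, 8, 5, 9, 6, 10, 14] are all distinct, so no two queens attack.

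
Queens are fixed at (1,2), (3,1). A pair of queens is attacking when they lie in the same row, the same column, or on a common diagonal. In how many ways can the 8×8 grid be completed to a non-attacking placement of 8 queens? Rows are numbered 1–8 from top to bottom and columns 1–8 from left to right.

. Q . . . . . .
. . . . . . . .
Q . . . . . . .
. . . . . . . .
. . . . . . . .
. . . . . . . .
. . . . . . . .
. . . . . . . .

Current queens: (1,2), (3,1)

1

Branch on row 2: col 4 → 0; col 5 → 0; col 6 → 1; col 7 → 0; col 8 → 0.
Sum: 0 + 0 + 1 + 0 + 0 = 1.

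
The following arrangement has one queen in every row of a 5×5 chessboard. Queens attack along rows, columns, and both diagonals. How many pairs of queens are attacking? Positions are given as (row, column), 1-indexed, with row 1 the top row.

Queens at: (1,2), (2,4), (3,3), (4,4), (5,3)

5

Same column: (2,4)–(4,4) (column 4); (3,3)–(5,3) (column 3).
Same diagonal: (2,4)–(3,3) (|2−3| = |4−3| = 1); (3,3)–(4,4) (|3−4| = |3−4| = 1); (4,4)–(5,3) (|4−5| = |4−3| = 1).
Total attacking pairs: 5.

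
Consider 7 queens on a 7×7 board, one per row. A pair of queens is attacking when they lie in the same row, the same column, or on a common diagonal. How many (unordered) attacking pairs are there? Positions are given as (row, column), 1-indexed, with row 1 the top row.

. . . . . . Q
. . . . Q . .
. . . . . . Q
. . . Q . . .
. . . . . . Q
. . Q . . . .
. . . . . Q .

4

Same column: (1,7)–(3,7) (column 7); (1,7)–(5,7) (column 7); (3,7)–(5,7) (column 7).
Same diagonal: (1,7)–(4,4) (|1−4| = |7−4| = 3).
Total attacking pairs: 4.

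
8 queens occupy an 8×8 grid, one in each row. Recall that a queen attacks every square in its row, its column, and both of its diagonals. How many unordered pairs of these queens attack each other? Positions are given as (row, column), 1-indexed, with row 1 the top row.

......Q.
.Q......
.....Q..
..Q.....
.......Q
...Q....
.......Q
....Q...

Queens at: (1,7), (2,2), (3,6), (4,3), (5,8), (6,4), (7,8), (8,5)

Same column: (5,8)–(7,8) (column 8).
Same diagonal: (3,6)–(5,8) (|3−5| = |6−8| = 2); (5,8)–(8,5) (|5−8| = |8−5| = 3).
Total attacking pairs: 3.

3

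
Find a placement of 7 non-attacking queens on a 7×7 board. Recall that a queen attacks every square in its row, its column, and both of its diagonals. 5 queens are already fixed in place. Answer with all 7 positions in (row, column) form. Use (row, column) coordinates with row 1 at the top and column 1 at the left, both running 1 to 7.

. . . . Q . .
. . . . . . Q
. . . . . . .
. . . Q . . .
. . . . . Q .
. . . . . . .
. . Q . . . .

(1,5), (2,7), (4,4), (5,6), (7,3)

Row 3: attacked by (1,5)→{3,5,7}; (2,7)→{6,7}; (4,4)→{3,4,5}; (5,6)→{4,6}; (7,3)→{3,7}. Safe: 1, 2. Place at column 2.
Row 6: attacked by (1,5)→{5}; (2,7)→{3,7}; (3,2)→{2,5}; (4,4)→{2,4,6}; (5,6)→{5,6,7}; (7,3)→{2,3,4}. Safe: 1. Place at column 1.
Columns [5, 7, 2, 4, 6, 1, 3], r−c [-4, -5, 1, 0, -1, 5, 4], r+c [6, 9, 5, 8, 11, 7, 10] are all distinct, so no two queens attack.

(1,5) (2,7) (3,2) (4,4) (5,6) (6,1) (7,3)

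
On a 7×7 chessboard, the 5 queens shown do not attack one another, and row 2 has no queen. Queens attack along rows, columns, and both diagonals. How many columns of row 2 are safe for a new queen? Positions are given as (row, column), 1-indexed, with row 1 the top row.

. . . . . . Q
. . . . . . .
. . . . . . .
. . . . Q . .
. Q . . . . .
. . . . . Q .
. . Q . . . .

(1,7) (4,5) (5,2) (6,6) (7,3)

(1,7) attacks row 2 at column 7 and diagonals 6.
(4,5) attacks row 2 at column 5 and diagonals 3, 7.
(5,2) attacks row 2 at column 2 and diagonals 5.
(6,6) attacks row 2 at column 6 and diagonals 2.
(7,3) attacks row 2 at column 3.
Attacked columns: {2, 3, 5, 6, 7}. Safe: {1, 4}.

2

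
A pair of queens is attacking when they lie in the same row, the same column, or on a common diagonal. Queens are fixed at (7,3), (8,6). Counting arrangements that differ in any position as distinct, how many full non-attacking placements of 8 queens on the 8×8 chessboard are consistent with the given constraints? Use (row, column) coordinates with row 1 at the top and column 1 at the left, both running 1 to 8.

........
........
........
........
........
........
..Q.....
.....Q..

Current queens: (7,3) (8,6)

8

Branch on row 1: col 1 → 0; col 2 → 0; col 4 → 2; col 5 → 3; col 7 → 2; col 8 → 1.
Sum: 0 + 0 + 2 + 3 + 2 + 1 = 8.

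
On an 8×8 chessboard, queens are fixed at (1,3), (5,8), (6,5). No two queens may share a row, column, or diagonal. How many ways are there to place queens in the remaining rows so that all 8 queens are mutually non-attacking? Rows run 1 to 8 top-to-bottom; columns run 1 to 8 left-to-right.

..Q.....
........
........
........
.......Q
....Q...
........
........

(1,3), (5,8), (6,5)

2

Branch on row 2: col 6 → 2; col 7 → 0.
Sum: 2 + 0 = 2.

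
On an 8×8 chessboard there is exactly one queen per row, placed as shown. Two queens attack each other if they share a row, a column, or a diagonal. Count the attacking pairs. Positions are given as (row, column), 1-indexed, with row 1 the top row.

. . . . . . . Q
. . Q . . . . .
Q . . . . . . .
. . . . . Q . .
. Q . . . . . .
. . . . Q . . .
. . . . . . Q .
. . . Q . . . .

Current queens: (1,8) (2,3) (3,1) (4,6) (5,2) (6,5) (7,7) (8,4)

0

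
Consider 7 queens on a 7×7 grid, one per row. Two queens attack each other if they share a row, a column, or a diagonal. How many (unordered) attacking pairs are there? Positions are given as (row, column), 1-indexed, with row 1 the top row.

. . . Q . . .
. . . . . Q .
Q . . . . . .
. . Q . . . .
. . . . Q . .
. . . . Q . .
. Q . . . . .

2

Same column: (5,5)–(6,5) (column 5).
Same diagonal: (4,3)–(6,5) (|4−6| = |3−5| = 2).
Total attacking pairs: 2.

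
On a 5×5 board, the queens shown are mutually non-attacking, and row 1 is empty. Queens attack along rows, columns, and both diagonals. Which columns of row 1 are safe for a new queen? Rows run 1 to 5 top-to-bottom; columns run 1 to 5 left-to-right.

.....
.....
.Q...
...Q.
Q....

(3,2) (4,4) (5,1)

(3,2) attacks row 1 at column 2 and diagonals 4.
(4,4) attacks row 1 at column 4 and diagonals 1.
(5,1) attacks row 1 at column 1 and diagonals 5.
Attacked columns: {1, 2, 4, 5}. Safe: {3}.

columns 3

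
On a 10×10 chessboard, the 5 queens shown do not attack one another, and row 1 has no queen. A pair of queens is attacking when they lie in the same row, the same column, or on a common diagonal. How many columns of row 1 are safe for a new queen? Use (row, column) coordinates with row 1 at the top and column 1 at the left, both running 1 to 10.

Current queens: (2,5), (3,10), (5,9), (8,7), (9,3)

(2,5) attacks row 1 at column 5 and diagonals 4, 6.
(3,10) attacks row 1 at column 10 and diagonals 8.
(5,9) attacks row 1 at column 9 and diagonals 5.
(8,7) attacks row 1 at column 7.
(9,3) attacks row 1 at column 3.
Attacked columns: {3, 4, 5, 6, 7, 8, 9, 10}. Safe: {1, 2}.

2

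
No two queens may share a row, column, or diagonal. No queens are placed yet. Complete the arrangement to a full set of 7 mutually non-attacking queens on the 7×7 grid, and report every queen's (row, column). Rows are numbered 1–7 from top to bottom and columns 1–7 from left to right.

(1,4) (2,6) (3,1) (4,3) (5,5) (6,7) (7,2)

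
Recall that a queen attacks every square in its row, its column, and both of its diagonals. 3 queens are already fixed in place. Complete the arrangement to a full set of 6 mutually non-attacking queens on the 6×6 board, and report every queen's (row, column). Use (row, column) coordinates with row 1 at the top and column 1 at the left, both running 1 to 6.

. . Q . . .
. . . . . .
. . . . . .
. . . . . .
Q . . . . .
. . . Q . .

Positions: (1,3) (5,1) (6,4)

Row 2: attacked by (1,3)→{2,3,4}; (5,1)→{1,4}; (6,4)→{4}. Safe: 5, 6. Place at column 6.
Row 3: attacked by (1,3)→{1,3,5}; (2,6)→{5,6}; (5,1)→{1,3}; (6,4)→{1,4}. Safe: 2. Place at column 2.
Row 4: attacked by (1,3)→{3,6}; (2,6)→{4,6}; (3,2)→{1,2,3}; (5,1)→{1,2}; (6,4)→{2,4,6}. Safe: 5. Place at column 5.
Columns [3, 6, 2, 5, 1, 4], r−c [-2, -4, 1, -1, 4, 2], r+c [4, 8, 5, 9, 6, 10] are all distinct, so no two queens attack.

(1,3) (2,6) (3,2) (4,5) (5,1) (6,4)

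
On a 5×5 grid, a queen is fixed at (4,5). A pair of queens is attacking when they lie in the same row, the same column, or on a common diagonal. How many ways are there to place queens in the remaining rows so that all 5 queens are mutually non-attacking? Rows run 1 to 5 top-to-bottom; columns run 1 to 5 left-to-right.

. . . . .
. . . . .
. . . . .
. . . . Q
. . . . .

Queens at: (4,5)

2

Branch on row 1: col 1 → 1; col 3 → 0; col 4 → 1.
Sum: 1 + 0 + 1 = 2.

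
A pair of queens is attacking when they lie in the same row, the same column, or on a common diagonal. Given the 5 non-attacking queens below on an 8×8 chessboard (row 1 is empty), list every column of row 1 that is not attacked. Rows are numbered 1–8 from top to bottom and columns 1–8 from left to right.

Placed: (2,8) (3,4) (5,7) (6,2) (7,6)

columns 1, 5

(2,8) attacks row 1 at column 8 and diagonals 7.
(3,4) attacks row 1 at column 4 and diagonals 2, 6.
(5,7) attacks row 1 at column 7 and diagonals 3.
(6,2) attacks row 1 at column 2 and diagonals 7.
(7,6) attacks row 1 at column 6.
Attacked columns: {2, 3, 4, 6, 7, 8}. Safe: {1, 5}.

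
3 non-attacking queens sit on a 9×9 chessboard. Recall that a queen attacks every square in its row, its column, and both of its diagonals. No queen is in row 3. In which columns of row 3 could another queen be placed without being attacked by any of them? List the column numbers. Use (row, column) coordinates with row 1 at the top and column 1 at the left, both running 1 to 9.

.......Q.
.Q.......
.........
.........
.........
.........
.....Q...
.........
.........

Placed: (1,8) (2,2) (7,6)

columns 4, 5, 7, 9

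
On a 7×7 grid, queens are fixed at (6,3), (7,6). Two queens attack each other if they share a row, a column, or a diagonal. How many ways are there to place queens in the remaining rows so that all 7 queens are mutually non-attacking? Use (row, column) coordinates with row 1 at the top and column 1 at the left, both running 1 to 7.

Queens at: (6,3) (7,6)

3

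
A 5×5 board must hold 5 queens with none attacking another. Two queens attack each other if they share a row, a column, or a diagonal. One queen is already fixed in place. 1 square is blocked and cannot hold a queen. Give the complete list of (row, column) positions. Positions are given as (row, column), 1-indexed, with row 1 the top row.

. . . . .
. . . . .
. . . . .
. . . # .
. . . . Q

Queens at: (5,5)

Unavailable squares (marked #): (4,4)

(1,2) (2,4) (3,1) (4,3) (5,5)

Row 1: attacked by (5,5)→{1,5}. Safe: 2, 3, 4. Place at column 2.
Row 2: attacked by (1,2)→{1,2,3}; (5,5)→{2,5}. Safe: 4. Place at column 4.
Row 3: attacked by (1,2)→{2,4}; (2,4)→{3,4,5}; (5,5)→{3,5}. Safe: 1. Place at column 1.
Row 4: attacked by (1,2)→{2,5}; (2,4)→{2,4}; (3,1)→{1,2}; (5,5)→{4,5}. Blocked: 4. Safe: 3. Place at column 3.
Columns [2, 4, 1, 3, 5], r−c [-1, -2, 2, 1, 0], r+c [3, 6, 4, 7, 10] are all distinct, so no two queens attack.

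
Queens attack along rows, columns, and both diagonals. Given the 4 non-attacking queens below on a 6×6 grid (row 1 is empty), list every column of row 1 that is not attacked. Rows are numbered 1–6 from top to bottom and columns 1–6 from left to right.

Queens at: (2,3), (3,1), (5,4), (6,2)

columns 5, 6

(2,3) attacks row 1 at column 3 and diagonals 2, 4.
(3,1) attacks row 1 at column 1 and diagonals 3.
(5,4) attacks row 1 at column 4.
(6,2) attacks row 1 at column 2.
Attacked columns: {1, 2, 3, 4}. Safe: {5, 6}.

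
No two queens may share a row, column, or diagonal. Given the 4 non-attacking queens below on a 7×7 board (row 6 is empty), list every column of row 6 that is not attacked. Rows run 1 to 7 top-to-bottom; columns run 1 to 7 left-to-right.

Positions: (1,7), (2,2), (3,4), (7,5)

columns 3

(1,7) attacks row 6 at column 7 and diagonals 2.
(2,2) attacks row 6 at column 2 and diagonals 6.
(3,4) attacks row 6 at column 4 and diagonals 1, 7.
(7,5) attacks row 6 at column 5 and diagonals 4, 6.
Attacked columns: {1, 2, 4, 5, 6, 7}. Safe: {3}.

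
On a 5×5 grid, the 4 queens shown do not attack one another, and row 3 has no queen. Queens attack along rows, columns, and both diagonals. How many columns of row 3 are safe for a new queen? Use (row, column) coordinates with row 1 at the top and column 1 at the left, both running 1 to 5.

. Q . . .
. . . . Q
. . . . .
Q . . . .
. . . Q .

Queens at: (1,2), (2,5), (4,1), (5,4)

1

(1,2) attacks row 3 at column 2 and diagonals 4.
(2,5) attacks row 3 at column 5 and diagonals 4.
(4,1) attacks row 3 at column 1 and diagonals 2.
(5,4) attacks row 3 at column 4 and diagonals 2.
Attacked columns: {1, 2, 4, 5}. Safe: {3}.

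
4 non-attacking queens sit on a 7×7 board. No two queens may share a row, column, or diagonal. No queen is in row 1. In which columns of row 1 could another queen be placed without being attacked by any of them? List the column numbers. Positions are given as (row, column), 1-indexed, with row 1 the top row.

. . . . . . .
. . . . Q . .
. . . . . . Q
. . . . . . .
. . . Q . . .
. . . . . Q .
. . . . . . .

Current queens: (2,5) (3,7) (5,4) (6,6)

columns 2, 3

(2,5) attacks row 1 at column 5 and diagonals 4, 6.
(3,7) attacks row 1 at column 7 and diagonals 5.
(5,4) attacks row 1 at column 4.
(6,6) attacks row 1 at column 6 and diagonals 1.
Attacked columns: {1, 4, 5, 6, 7}. Safe: {2, 3}.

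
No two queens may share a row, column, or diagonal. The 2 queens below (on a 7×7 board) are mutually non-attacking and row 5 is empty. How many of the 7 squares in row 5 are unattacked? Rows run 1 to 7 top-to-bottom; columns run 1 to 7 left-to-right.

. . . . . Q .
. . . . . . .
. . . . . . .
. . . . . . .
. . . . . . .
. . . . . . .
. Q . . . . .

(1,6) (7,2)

4

(1,6) attacks row 5 at column 6 and diagonals 2.
(7,2) attacks row 5 at column 2 and diagonals 4.
Attacked columns: {2, 4, 6}. Safe: {1, 3, 5, 7}.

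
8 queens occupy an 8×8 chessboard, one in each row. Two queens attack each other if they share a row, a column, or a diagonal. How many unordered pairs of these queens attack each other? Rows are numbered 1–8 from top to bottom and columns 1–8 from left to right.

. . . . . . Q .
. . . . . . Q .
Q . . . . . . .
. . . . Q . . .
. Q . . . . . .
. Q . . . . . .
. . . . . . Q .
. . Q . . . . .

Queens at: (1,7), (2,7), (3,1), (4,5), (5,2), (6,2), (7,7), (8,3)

6

Same column: (1,7)–(2,7) (column 7); (1,7)–(7,7) (column 7); (2,7)–(7,7) (column 7); (5,2)–(6,2) (column 2).
Same diagonal: (1,7)–(6,2) (|1−6| = |7−2| = 5); (2,7)–(4,5) (|2−4| = |7−5| = 2).
Total attacking pairs: 6.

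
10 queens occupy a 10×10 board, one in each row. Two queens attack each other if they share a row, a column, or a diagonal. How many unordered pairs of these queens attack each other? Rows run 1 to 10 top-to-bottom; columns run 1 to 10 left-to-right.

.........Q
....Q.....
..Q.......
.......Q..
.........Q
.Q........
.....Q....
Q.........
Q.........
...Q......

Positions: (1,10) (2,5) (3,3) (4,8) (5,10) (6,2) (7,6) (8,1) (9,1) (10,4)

Same column: (1,10)–(5,10) (column 10); (8,1)–(9,1) (column 1).
Total attacking pairs: 2.

2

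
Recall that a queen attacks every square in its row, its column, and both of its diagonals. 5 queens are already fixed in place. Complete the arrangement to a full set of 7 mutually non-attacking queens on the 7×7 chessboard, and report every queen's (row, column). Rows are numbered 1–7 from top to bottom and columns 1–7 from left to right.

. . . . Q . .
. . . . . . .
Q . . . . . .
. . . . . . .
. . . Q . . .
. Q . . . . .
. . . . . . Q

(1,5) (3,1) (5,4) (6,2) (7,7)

Row 2: attacked by (1,5)→{4,5,6}; (3,1)→{1,2}; (5,4)→{1,4,7}; (6,2)→{2,6}; (7,7)→{2,7}. Safe: 3. Place at column 3.
Row 4: attacked by (1,5)→{2,5}; (2,3)→{1,3,5}; (3,1)→{1,2}; (5,4)→{3,4,5}; (6,2)→{2,4}; (7,7)→{4,7}. Safe: 6. Place at column 6.
Columns [5, 3, 1, 6, 4, 2, 7], r−c [-4, -1, 2, -2, 1, 4, 0], r+c [6, 5, 4, 10, 9, 8, 14] are all distinct, so no two queens attack.

(1,5) (2,3) (3,1) (4,6) (5,4) (6,2) (7,7)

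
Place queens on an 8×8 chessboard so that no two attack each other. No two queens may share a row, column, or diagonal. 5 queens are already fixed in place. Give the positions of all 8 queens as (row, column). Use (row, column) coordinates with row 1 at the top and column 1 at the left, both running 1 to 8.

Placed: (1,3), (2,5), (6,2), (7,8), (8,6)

Row 3: attacked by (1,3)→{1,3,5}; (2,5)→{4,5,6}; (6,2)→{2,5}; (7,8)→{4,8}; (8,6)→{1,6}. Safe: 7. Place at column 7.
Row 4: attacked by (1,3)→{3,6}; (2,5)→{3,5,7}; (3,7)→{6,7,8}; (6,2)→{2,4}; (7,8)→{5,8}; (8,6)→{2,6}. Safe: 1. Place at column 1.
Row 5: attacked by (1,3)→{3,7}; (2,5)→{2,5,8}; (3,7)→{5,7}; (4,1)→{1,2}; (6,2)→{1,2,3}; (7,8)→{6,8}; (8,6)→{3,6}. Safe: 4. Place at column 4.
Columns [3, 5, 7, 1, 4, 2, 8, 6], r−c [-2, -3, -4, 3, 1, 4, -1, 2], r+c [4, 7, 10, 5, 9, 8, 15, 14] are all distinct, so no two queens attack.

(1,3) (2,5) (3,7) (4,1) (5,4) (6,2) (7,8) (8,6)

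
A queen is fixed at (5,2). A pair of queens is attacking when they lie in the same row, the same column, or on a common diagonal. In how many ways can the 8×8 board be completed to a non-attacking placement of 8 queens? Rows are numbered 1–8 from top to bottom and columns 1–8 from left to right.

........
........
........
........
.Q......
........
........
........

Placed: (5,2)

Branch on row 1: col 1 → 1; col 3 → 0; col 4 → 3; col 5 → 3; col 7 → 0; col 8 → 1.
Sum: 1 + 0 + 3 + 3 + 0 + 1 = 8.

8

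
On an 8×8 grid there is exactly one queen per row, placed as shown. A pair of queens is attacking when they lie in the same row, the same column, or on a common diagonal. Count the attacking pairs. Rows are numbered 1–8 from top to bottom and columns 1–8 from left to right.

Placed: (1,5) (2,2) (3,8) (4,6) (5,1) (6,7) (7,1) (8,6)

3

Same column: (4,6)–(8,6) (column 6); (5,1)–(7,1) (column 1).
Same diagonal: (1,5)–(5,1) (|1−5| = |5−1| = 4).
Total attacking pairs: 3.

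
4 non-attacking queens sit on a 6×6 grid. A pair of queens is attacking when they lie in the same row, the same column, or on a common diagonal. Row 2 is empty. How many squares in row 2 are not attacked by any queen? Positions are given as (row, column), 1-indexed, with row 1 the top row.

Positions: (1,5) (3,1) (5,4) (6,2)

1

(1,5) attacks row 2 at column 5 and diagonals 4, 6.
(3,1) attacks row 2 at column 1 and diagonals 2.
(5,4) attacks row 2 at column 4 and diagonals 1.
(6,2) attacks row 2 at column 2 and diagonals 6.
Attacked columns: {1, 2, 4, 5, 6}. Safe: {3}.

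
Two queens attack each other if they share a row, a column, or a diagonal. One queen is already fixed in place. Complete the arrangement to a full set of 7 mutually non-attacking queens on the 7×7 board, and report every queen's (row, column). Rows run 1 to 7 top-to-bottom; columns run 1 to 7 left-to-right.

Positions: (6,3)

(1,7) (2,2) (3,4) (4,6) (5,1) (6,3) (7,5)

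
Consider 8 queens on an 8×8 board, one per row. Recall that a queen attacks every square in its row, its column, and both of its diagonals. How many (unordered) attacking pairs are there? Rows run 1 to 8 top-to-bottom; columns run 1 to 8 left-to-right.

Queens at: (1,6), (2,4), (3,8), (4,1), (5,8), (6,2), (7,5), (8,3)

3

Same column: (3,8)–(5,8) (column 8).
Same diagonal: (1,6)–(3,8) (|1−3| = |6−8| = 2); (3,8)–(8,3) (|3−8| = |8−3| = 5).
Total attacking pairs: 3.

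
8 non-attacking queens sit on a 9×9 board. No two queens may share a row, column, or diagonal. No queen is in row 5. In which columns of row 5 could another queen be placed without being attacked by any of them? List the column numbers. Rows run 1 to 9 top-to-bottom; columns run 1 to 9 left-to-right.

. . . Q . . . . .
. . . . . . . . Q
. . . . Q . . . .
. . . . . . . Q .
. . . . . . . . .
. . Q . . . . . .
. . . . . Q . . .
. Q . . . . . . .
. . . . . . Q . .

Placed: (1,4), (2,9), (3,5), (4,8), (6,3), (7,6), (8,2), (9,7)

columns 1

(1,4) attacks row 5 at column 4 and diagonals 8.
(2,9) attacks row 5 at column 9 and diagonals 6.
(3,5) attacks row 5 at column 5 and diagonals 3, 7.
(4,8) attacks row 5 at column 8 and diagonals 7, 9.
(6,3) attacks row 5 at column 3 and diagonals 2, 4.
(7,6) attacks row 5 at column 6 and diagonals 4, 8.
(8,2) attacks row 5 at column 2 and diagonals 5.
(9,7) attacks row 5 at column 7 and diagonals 3.
Attacked columns: {2, 3, 4, 5, 6, 7, 8, 9}. Safe: {1}.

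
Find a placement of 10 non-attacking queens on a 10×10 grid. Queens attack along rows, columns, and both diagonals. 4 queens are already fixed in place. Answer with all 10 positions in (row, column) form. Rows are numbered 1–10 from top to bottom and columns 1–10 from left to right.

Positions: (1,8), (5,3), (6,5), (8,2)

Row 2: attacked by (1,8)→{7,8,9}; (5,3)→{3,6}; (6,5)→{1,5,9}; (8,2)→{2,8}. Safe: 4, 10. Place at column 4.
Row 3: attacked by (1,8)→{6,8,10}; (2,4)→{3,4,5}; (5,3)→{1,3,5}; (6,5)→{2,5,8}; (8,2)→{2,7}. Safe: 9. Place at column 9.
Row 4: attacked by (1,8)→{5,8}; (2,4)→{2,4,6}; (3,9)→{8,9,10}; (5,3)→{2,3,4}; (6,5)→{3,5,7}; (8,2)→{2,6}. Safe: 1. Place at column 1.
Row 7: attacked by (1,8)→{2,8}; (2,4)→{4,9}; (3,9)→{5,9}; (4,1)→{1,4}; (5,3)→{1,3,5}; (6,5)→{4,5,6}; (8,2)→{1,2,3}. Safe: 7, 10. Place at column 7.
Row 9: attacked by (1,8)→{8}; (2,4)→{4}; (3,9)→{3,9}; (4,1)→{1,6}; (5,3)→{3,7}; (6,5)→{2,5,8}; (7,7)→{5,7,9}; (8,2)→{1,2,3}. Safe: 10. Place at column 10.
Row 10: attacked by (1,8)→{8}; (2,4)→{4}; (3,9)→{2,9}; (4,1)→{1,7}; (5,3)→{3,8}; (6,5)→{1,5,9}; (7,7)→{4,7,10}; (8,2)→{2,4}; (9,10)→{9,10}. Safe: 6. Place at column 6.
Columns [8, 4, 9, 1, 3, 5, 7, 2, 10, 6], r−c [-7, -2, -6, 3, 2, 1, 0, 6, -1, 4], r+c [9, 6, 12, 5, 8, 11, 14, 10, 19, 16] are all distinct, so no two queens attack.

(1,8) (2,4) (3,9) (4,1) (5,3) (6,5) (7,7) (8,2) (9,10) (10,6)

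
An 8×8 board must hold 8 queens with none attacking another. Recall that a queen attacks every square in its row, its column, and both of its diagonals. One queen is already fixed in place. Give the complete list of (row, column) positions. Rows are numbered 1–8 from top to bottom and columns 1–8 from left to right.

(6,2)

Row 1: attacked by (6,2)→{2,7}. Safe: 1, 3, 4, 5, 6, 8. Place at column 4.
Row 2: attacked by (1,4)→{3,4,5}; (6,2)→{2,6}. Safe: 1, 7, 8. Place at column 7.
Row 3: attacked by (1,4)→{2,4,6}; (2,7)→{6,7,8}; (6,2)→{2,5}. Safe: 1, 3. Place at column 1.
Row 4: attacked by (1,4)→{1,4,7}; (2,7)→{5,7}; (3,1)→{1,2}; (6,2)→{2,4}. Safe: 3, 6, 8. Place at column 8.
Row 5: attacked by (1,4)→{4,8}; (2,7)→{4,7}; (3,1)→{1,3}; (4,8)→{7,8}; (6,2)→{1,2,3}. Safe: 5, 6. Place at column 5.
Row 7: attacked by (1,4)→{4}; (2,7)→{2,7}; (3,1)→{1,5}; (4,8)→{5,8}; (5,5)→{3,5,7}; (6,2)→{1,2,3}. Safe: 6. Place at column 6.
Row 8: attacked by (1,4)→{4}; (2,7)→{1,7}; (3,1)→{1,6}; (4,8)→{4,8}; (5,5)→{2,5,8}; (6,2)→{2,4}; (7,6)→{5,6,7}. Safe: 3. Place at column 3.
Columns [4, 7, 1, 8, 5, 2, 6, 3], r−c [-3, -5, 2, -4, 0, 4, 1, 5], r+c [5, 9, 4, 12, 10, 8, 13, 11] are all distinct, so no two queens attack.

(1,4) (2,7) (3,1) (4,8) (5,5) (6,2) (7,6) (8,3)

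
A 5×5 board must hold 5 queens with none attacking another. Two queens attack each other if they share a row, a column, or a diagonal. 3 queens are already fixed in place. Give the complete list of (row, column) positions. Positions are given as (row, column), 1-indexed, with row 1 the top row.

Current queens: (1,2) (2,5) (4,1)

(1,2) (2,5) (3,3) (4,1) (5,4)

Row 3: attacked by (1,2)→{2,4}; (2,5)→{4,5}; (4,1)→{1,2}. Safe: 3. Place at column 3.
Row 5: attacked by (1,2)→{2}; (2,5)→{2,5}; (3,3)→{1,3,5}; (4,1)→{1,2}. Safe: 4. Place at column 4.
Columns [2, 5, 3, 1, 4], r−c [-1, -3, 0, 3, 1], r+c [3, 7, 6, 5, 9] are all distinct, so no two queens attack.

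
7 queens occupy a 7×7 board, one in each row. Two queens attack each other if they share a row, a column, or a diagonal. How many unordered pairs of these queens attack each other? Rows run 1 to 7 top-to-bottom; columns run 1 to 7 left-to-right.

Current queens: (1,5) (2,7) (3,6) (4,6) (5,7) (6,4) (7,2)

Same column: (2,7)–(5,7) (column 7); (3,6)–(4,6) (column 6).
Same diagonal: (2,7)–(3,6) (|2−3| = |7−6| = 1); (2,7)–(7,2) (|2−7| = |7−2| = 5); (3,6)–(7,2) (|3−7| = |6−2| = 4); (4,6)–(5,7) (|4−5| = |6−7| = 1); (4,6)–(6,4) (|4−6| = |6−4| = 2).
Total attacking pairs: 7.

7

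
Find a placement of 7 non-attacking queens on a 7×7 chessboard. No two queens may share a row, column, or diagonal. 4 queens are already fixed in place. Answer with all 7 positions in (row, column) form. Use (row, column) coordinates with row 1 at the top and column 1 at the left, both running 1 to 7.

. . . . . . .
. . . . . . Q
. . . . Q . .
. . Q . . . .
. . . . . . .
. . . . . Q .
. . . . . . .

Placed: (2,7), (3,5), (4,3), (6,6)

(1,2) (2,7) (3,5) (4,3) (5,1) (6,6) (7,4)

Row 1: attacked by (2,7)→{6,7}; (3,5)→{3,5,7}; (4,3)→{3,6}; (6,6)→{1,6}. Safe: 2, 4. Place at column 2.
Row 5: attacked by (1,2)→{2,6}; (2,7)→{4,7}; (3,5)→{3,5,7}; (4,3)→{2,3,4}; (6,6)→{5,6,7}. Safe: 1. Place at column 1.
Row 7: attacked by (1,2)→{2}; (2,7)→{2,7}; (3,5)→{1,5}; (4,3)→{3,6}; (5,1)→{1,3}; (6,6)→{5,6,7}. Safe: 4. Place at column 4.
Columns [2, 7, 5, 3, 1, 6, 4], r−c [-1, -5, -2, 1, 4, 0, 3], r+c [3, 9, 8, 7, 6, 12, 11] are all distinct, so no two queens attack.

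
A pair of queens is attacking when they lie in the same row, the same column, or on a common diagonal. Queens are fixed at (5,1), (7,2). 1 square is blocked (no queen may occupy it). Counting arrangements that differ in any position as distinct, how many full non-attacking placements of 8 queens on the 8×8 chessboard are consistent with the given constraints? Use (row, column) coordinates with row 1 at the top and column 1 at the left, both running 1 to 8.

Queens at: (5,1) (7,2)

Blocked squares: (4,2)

6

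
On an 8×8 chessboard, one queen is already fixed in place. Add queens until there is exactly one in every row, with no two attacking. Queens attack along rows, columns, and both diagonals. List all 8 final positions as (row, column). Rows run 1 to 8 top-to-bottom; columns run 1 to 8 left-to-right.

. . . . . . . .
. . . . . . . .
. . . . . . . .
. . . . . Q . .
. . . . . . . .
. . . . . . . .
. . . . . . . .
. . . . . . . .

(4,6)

(1,1) (2,7) (3,4) (4,6) (5,8) (6,2) (7,5) (8,3)

Row 1: attacked by (4,6)→{3,6}. Safe: 1, 2, 4, 5, 7, 8. Place at column 1.
Row 2: attacked by (1,1)→{1,2}; (4,6)→{4,6,8}. Safe: 3, 5, 7. Place at column 7.
Row 3: attacked by (1,1)→{1,3}; (2,7)→{6,7,8}; (4,6)→{5,6,7}. Safe: 2, 4. Place at column 4.
Row 5: attacked by (1,1)→{1,5}; (2,7)→{4,7}; (3,4)→{2,4,6}; (4,6)→{5,6,7}. Safe: 3, 8. Place at column 8.
Row 6: attacked by (1,1)→{1,6}; (2,7)→{3,7}; (3,4)→{1,4,7}; (4,6)→{4,6,8}; (5,8)→{7,8}. Safe: 2, 5. Place at column 2.
Row 7: attacked by (1,1)→{1,7}; (2,7)→{2,7}; (3,4)→{4,8}; (4,6)→{3,6}; (5,8)→{6,8}; (6,2)→{1,2,3}. Safe: 5. Place at column 5.
Row 8: attacked by (1,1)→{1,8}; (2,7)→{1,7}; (3,4)→{4}; (4,6)→{2,6}; (5,8)→{5,8}; (6,2)→{2,4}; (7,5)→{4,5,6}. Safe: 3. Place at column 3.
Columns [1, 7, 4, 6, 8, 2, 5, 3], r−c [0, -5, -1, -2, -3, 4, 2, 5], r+c [2, 9, 7, 10, 13, 8, 12, 11] are all distinct, so no two queens attack.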